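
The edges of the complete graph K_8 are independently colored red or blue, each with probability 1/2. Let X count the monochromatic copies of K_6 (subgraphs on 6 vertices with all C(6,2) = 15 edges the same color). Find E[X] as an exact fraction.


Let X = Σ_S X_S over the C(8, 6) = 28 subsets S of size 6, where X_S = 1 if the K_6 on S is monochromatic.
For a fixed S, the K_6 on S has C(6, 2) = 15 edges. P[all 15 edges red] = (1/2)^15, and likewise for blue, so P[monochromatic] = 2·(1/2)^15 = 2^{1 − 15} = 1/16384.
Summing: E[X] = C(8, 6) · 2^{1 − 15} = 28 · 1/16384 = 7/4096.
Numerically: E[X] ≈ 0.002.

E[X] = C(8,6)·2^(1−C(6,2)) = 7/4096 ≈ 0.002.


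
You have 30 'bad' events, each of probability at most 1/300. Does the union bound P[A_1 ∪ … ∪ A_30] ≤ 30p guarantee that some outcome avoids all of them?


Union bound: P[∪_{i=1}^{30} A_i] ≤ Σ_i P[A_i] ≤ 30·p = 30·(1/300) = 1/10.
Numerically: 1/10 ≈ 0.1000000.
Is 1/10 < 1? YES.
Since P[∪ A_i] ≤ 1/10 < 1, the complement has P[∩ A_i^c] ≥ 1 − 1/10 = 9/10 > 0, so some outcome avoids every A_i.

30·p = 1/10 ≈ 0.1000000; existence CERTIFIED by the union bound.


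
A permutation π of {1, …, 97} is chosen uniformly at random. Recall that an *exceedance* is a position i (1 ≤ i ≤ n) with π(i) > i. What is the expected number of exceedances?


Write X = Σ_{i=1}^{97} X_i, where X_i = 1_{π(i) > i}.
For each fixed i, π(i) is uniform over {1, …, 97} (marginal of a uniform permutation), so P[π(i) > i] = (n − i)/n. Summing: Σ_{i=1}^{97} (n − i)/n = (0 + 1 + … + 96)/97 = 97(97 − 1)/(2·97) = (97 − 1)/2.
Hence E[X] = Σ_{i=1}^{97} (97 − i)/97 = 48 ≈ 48.000.

E[X] = 48 = 48.000.


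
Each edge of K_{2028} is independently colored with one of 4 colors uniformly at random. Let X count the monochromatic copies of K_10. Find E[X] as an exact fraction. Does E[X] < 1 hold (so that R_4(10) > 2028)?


E[X] = C(2028, 10) · 4^{1 − 45} = 317149973285521499299300410 · 4^{−44} = 317149973285521499299300410/309485009821345068724781056.
As a reduced fraction: E[X] = 158574986642760749649650205/154742504910672534362390528 ≈ 1.024767.
Is E[X] < 1? NO.
Since E[X] ≥ 1, the first-moment bound is inconclusive at n = 2028; it does NOT by itself certify R_4(10) > 2028.

E[X] = 158574986642760749649650205/154742504910672534362390528 ≈ 1.024767; E[X] ≥ 1; first-moment method inconclusive here.


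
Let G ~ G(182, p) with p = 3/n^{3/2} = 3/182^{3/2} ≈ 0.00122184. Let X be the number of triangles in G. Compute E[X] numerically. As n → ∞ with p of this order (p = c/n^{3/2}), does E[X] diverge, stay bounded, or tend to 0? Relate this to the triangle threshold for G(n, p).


Number of potential triangles: C(182, 3) = 988260.
Each occurs with probability p³ ≈ (0.00122184)³ ≈ 1.82407427e-09.
By linearity: E[X] = C(182, 3)·p³ ≈ 988260 · 1.82407427e-09 ≈ 0.001803.
Since α = 3/2 > 1, p = c/n^{3/2} = o(1/n) is below the triangle threshold p ~ 1/n. Asymptotically E[X] ~ (c³/6)·n^{3(1−α)} = (3³/6)·n^{-1.5} → 0, so by Markov's inequality G has no triangles w.h.p.

E[X] ≈ 0.001803; in regime p = Θ(1/n^{3/2}) E[X] tends to 0 (below the triangle threshold p ~ 1/n).


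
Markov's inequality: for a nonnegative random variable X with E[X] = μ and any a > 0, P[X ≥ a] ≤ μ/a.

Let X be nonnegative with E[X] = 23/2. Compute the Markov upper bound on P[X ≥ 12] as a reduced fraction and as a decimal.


μ = E[X] = 23/2, a = 12.
Markov: P[X ≥ 12] ≤ μ/a = (23/2)/12 = 23/24.
Numerically: ≈ 0.9583.
(Since a = 12 > μ = 11.5000, the bound 23/24 is < 1 and informative.)

P[X ≥ 12] ≤ 23/24 ≈ 0.9583.


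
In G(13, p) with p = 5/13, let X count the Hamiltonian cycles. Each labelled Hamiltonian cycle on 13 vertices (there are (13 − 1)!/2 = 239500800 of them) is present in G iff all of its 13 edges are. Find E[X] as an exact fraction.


K_13 has (13 − 1)!/2 = 239500800 labelled Hamiltonian cycles.
For each such Hamiltonian cycle H, let X_H = 1 if all 13 edges of H are present in G. Then P[X_H = 1] = p^{13} = (5/13)^{13} = 1220703125/302875106592253.
By linearity: E[X] = Σ_H E[X_H] = 239500800 · p^{13} = 239500800 · 1220703125/302875106592253 = 292359375000000000/302875106592253.
Numerically: E[X] ≈ 965.28.

E[X] = 239500800 · (5/13)^{13} = 292359375000000000/302875106592253 ≈ 965.28.


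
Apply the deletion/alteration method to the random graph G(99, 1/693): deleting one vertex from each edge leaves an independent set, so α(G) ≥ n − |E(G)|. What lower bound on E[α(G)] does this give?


E[|E(G)|] = C(99, 2)·p = 4851 · (1/693) = 7.
E[α(G)] ≥ n − E[|E(G)|] = 99 − 7 = 92.
Numerically: ≈ 92.0000.
(This is only a lower bound; the true E[α(G)] may be larger.)

E[α(G)] ≥ 92 ≈ 92.0000.


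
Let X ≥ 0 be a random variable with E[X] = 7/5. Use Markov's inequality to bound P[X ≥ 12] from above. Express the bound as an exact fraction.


μ = E[X] = 7/5, a = 12.
Markov: P[X ≥ 12] ≤ μ/a = (7/5)/12 = 7/60.
Numerically: ≈ 0.11667.
(Since a = 12 > μ = 1.40000, the bound 7/60 is < 1 and informative.)

P[X ≥ 12] ≤ 7/60 ≈ 0.11667.


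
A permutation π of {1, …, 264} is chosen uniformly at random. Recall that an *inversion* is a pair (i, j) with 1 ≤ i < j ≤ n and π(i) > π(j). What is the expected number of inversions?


Write X = Σ X_I over the C(264, 2) = 34716 pairs i < j, with X_I the indicator of one inversion.
There are 34716 indicators.
For each fixed pair i < j, the values π(i) and π(j) are two distinct elements of {1, …, 264} in uniformly random order; by symmetry P[π(i) > π(j)] = 1/2.
By linearity: E[X] = 34716 · (1/2) = C(264, 2) · (1/2) = 34716/2 = 17358 ≈ 17358.0000.

E[X] = 17358 = 17358.0000.


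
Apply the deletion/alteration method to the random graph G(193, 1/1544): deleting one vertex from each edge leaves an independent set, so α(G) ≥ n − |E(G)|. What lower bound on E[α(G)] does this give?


E[|E(G)|] = C(193, 2)·p = 18528 · (1/1544) = 12.
E[α(G)] ≥ n − E[|E(G)|] = 193 − 12 = 181.
Numerically: ≈ 181.000000.
(This is only a lower bound; the true E[α(G)] may be larger.)

E[α(G)] ≥ 181 ≈ 181.000000.


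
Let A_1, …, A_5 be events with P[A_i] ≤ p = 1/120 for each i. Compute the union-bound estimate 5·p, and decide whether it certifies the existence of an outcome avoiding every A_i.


Union bound: P[∪_{i=1}^{5} A_i] ≤ Σ_i P[A_i] ≤ 5·p = 5·(1/120) = 1/24.
Numerically: 1/24 ≈ 0.0417.
Is 1/24 < 1? YES.
Since P[∪ A_i] ≤ 1/24 < 1, the complement has P[∩ A_i^c] ≥ 1 − 1/24 = 23/24 > 0, so some outcome avoids every A_i.

5·p = 1/24 ≈ 0.0417; existence CERTIFIED by the union bound.


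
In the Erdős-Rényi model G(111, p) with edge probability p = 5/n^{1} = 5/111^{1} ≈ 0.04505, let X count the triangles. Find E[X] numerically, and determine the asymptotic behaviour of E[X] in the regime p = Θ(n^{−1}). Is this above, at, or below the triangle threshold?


Number of potential triangles: C(111, 3) = 221815.
Each occurs with probability p³ ≈ (0.04505)³ ≈ 9.139892e-05.
By linearity: E[X] = C(111, 3)·p³ ≈ 221815 · 9.139892e-05 ≈ 20.2737.
Here α = 1, so p = 5/n is exactly at the triangle threshold p ~ 1/n. Asymptotically E[X] → c³/6 = 5³/6 = 125/6 ≈ 20.8333, a bounded constant. In this regime the triangle count is asymptotically Poisson(c³/6).

E[X] ≈ 20.2737; in regime p = Θ(1/n^{1}) E[X] stays bounded (at the triangle threshold p ~ 1/n).


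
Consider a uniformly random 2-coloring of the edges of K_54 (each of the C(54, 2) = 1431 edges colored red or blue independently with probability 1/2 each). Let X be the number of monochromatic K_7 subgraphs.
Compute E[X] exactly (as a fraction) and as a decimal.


Let X = Σ_S X_S over the C(54, 7) = 177100560 subsets S of size 7, where X_S = 1 if the K_7 on S is monochromatic.
For a fixed S, the K_7 on S has C(7, 2) = 21 edges. P[all 21 edges red] = (1/2)^21, and likewise for blue, so P[monochromatic] = 2·(1/2)^21 = 2^{1 − 21} = 1/1048576.
Summing: E[X] = C(54, 7) · 2^{1 − 21} = 177100560 · 1/1048576 = 11068785/65536.
Numerically: E[X] ≈ 168.89626.

E[X] = C(54,7)·2^(1−C(7,2)) = 11068785/65536 ≈ 168.89626.


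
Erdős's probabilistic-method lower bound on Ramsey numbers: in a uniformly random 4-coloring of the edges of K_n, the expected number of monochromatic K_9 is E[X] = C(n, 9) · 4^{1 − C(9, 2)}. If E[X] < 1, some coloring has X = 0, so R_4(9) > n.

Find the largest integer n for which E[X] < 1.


We need C(n, 9) · 4^{1 − 36} < 1, i.e. C(n, 9) < 4^{36 − 1} = 1180591620717411303424.
Check values of n near the boundary:
  n = 908: C(908, 9) = 1111058428637338083100; 1111058428637338083100 < 1180591620717411303424? YES
  n = 909: C(909, 9) = 1122169012923711463931; 1122169012923711463931 < 1180591620717411303424? YES
  n = 910: C(910, 9) = 1133378248346922788210; 1133378248346922788210 < 1180591620717411303424? YES
  n = 911: C(911, 9) = 1144686900492291197405; 1144686900492291197405 < 1180591620717411303424? YES
  n = 912: C(912, 9) = 1156095740032081475120; 1156095740032081475120 < 1180591620717411303424? YES
  n = 913: C(913, 9) = 1167605542753639808390; 1167605542753639808390 < 1180591620717411303424? YES
  n = 914: C(914, 9) = 1179217089587653905932; 1179217089587653905932 < 1180591620717411303424? YES
  n = 915: C(915, 9) = 1190931166636537885130; 1190931166636537885130 < 1180591620717411303424? NO
  n = 916: C(916, 9) = 1202748565202942340440; 1202748565202942340440 < 1180591620717411303424? NO
The largest n with C(n, 9) < 1180591620717411303424 is n = 914 (where E[X] = 294804272396913476483/295147905179352825856 ≈ 0.9988357). Hence R_4(9) > 914, i.e. R_4(9) ≥ 915.

Largest n = 914; hence R_4(9) > 914.


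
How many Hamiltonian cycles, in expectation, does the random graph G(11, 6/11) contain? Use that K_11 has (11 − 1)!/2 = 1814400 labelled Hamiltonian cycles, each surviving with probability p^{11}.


K_11 has (11 − 1)!/2 = 1814400 labelled Hamiltonian cycles.
For each such Hamiltonian cycle H, let X_H = 1 if all 11 edges of H are present in G. Then P[X_H = 1] = p^{11} = (6/11)^{11} = 362797056/285311670611.
By linearity of expectation: E[X] = Σ_H E[X_H] = 1814400 · p^{11} = 1814400 · 362797056/285311670611 = 658258978406400/285311670611.
Numerically: E[X] ≈ 2.31e+03.

E[X] = 1814400 · (6/11)^{11} = 658258978406400/285311670611 ≈ 2.31e+03.


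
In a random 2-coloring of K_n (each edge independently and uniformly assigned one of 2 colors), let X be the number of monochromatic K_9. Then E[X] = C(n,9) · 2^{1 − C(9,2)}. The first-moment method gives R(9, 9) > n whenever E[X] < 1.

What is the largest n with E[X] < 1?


We need C(n, 9) · 2^{1 − 36} < 1, i.e. C(n, 9) < 2^{36 − 1} = 34359738368.
Check values of n near the boundary:
  n = 59: C(59, 9) = 12565671261; 12565671261 < 34359738368? YES
  n = 60: C(60, 9) = 14783142660; 14783142660 < 34359738368? YES
  n = 61: C(61, 9) = 17341763505; 17341763505 < 34359738368? YES
  n = 62: C(62, 9) = 20286591270; 20286591270 < 34359738368? YES
  n = 63: C(63, 9) = 23667689815; 23667689815 < 34359738368? YES
  n = 64: C(64, 9) = 27540584512; 27540584512 < 34359738368? YES
  n = 65: C(65, 9) = 31966749880; 31966749880 < 34359738368? YES
  n = 66: C(66, 9) = 37014131440; 37014131440 < 34359738368? NO
  n = 67: C(67, 9) = 42757703560; 42757703560 < 34359738368? NO
  n = 68: C(68, 9) = 49280065120; 49280065120 < 34359738368? NO
The largest n with C(n, 9) < 34359738368 is n = 65 (where E[X] = 3995843735/4294967296 ≈ 0.930). Hence R(9, 9) > 65, i.e. R(9, 9) ≥ 66.

Largest n = 65; hence R(9, 9) > 65.


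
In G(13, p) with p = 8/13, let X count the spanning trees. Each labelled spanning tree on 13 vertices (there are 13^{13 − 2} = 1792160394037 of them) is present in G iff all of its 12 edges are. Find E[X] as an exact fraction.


K_13 has 13^{13 − 2} = 1792160394037 labelled spanning trees.
For each such spanning tree H, let X_H = 1 if all 12 edges of H are present in G. Then P[X_H = 1] = p^{12} = (8/13)^{12} = 68719476736/23298085122481.
By linearity of expectation: E[X] = Σ_H E[X_H] = 1792160394037 · p^{12} = 1792160394037 · 68719476736/23298085122481 = 68719476736/13.
Numerically: E[X] ≈ 5.29e+09.

E[X] = 1792160394037 · (8/13)^{12} = 68719476736/13 ≈ 5.29e+09.


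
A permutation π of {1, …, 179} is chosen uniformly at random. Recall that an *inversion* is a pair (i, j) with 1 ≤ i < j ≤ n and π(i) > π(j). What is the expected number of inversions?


Write X = Σ X_I over the C(179, 2) = 15931 pairs i < j, with X_I the indicator of one inversion.
There are 15931 indicators.
For each fixed pair i < j, the values π(i) and π(j) are two distinct elements of {1, …, 179} in uniformly random order; by symmetry P[π(i) > π(j)] = 1/2.
By linearity: E[X] = 15931 · (1/2) = C(179, 2) · (1/2) = 15931/2 = 15931/2 ≈ 7965.50000.

E[X] = 15931/2 = 7965.50000.


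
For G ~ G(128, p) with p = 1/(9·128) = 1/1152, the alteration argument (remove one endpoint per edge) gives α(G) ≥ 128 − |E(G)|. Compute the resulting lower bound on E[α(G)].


E[|E(G)|] = C(128, 2)·p = 8128 · (1/1152) = 127/18.
E[α(G)] ≥ n − E[|E(G)|] = 128 − 127/18 = 2177/18.
Numerically: ≈ 120.944444.
(This is only a lower bound; the true E[α(G)] may be larger.)

E[α(G)] ≥ 2177/18 ≈ 120.944444.


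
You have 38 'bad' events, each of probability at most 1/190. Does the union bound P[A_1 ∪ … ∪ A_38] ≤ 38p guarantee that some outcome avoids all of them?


Union bound: P[∪_{i=1}^{38} A_i] ≤ Σ_i P[A_i] ≤ 38·p = 38·(1/190) = 1/5.
Numerically: 1/5 ≈ 0.2000.
Is 1/5 < 1? YES.
Since P[∪ A_i] ≤ 1/5 < 1, the complement has P[∩ A_i^c] ≥ 1 − 1/5 = 4/5 > 0, so some outcome avoids every A_i.

38·p = 1/5 ≈ 0.2000; existence CERTIFIED by the union bound.


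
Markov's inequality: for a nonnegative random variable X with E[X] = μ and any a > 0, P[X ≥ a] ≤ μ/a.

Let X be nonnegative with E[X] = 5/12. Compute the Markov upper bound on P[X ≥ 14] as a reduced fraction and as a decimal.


μ = E[X] = 5/12, a = 14.
Markov: P[X ≥ 14] ≤ μ/a = (5/12)/14 = 5/168.
Numerically: ≈ 0.030.
(Since a = 14 > μ = 0.417, the bound 5/168 is < 1 and informative.)

P[X ≥ 14] ≤ 5/168 ≈ 0.030.


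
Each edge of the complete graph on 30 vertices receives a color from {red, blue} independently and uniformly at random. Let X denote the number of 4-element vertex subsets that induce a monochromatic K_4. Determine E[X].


Let X = Σ_S X_S over the C(30, 4) = 27405 subsets S of size 4, where X_S = 1 if the K_4 on S is monochromatic.
For a fixed S, the K_4 on S has C(4, 2) = 6 edges. P[all 6 edges red] = (1/2)^6, and likewise for blue, so P[monochromatic] = 2·(1/2)^6 = 2^{1 − 6} = 1/32.
Summing: E[X] = C(30, 4) · 2^{1 − 6} = 27405 · 1/32 = 27405/32.
Numerically: E[X] ≈ 856.40625.

E[X] = C(30,4)·2^(1−C(4,2)) = 27405/32 ≈ 856.40625.


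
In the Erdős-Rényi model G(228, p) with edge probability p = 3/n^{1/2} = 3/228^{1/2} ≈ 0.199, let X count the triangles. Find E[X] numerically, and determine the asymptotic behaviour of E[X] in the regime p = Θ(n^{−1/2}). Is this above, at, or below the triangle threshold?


Number of potential triangles: C(228, 3) = 1949476.
Each occurs with probability p³ ≈ (0.199)³ ≈ 7.84263e-03.
By linearity: E[X] = C(228, 3)·p³ ≈ 1949476 · 7.84263e-03 ≈ 15289.011.
Since α = 1/2 < 1, p = c/n^{1/2} ≫ 1/n is above the triangle threshold p ~ 1/n. Asymptotically E[X] ~ (c³/6)·n^{3(1−α)} = (3³/6)·n^{1.5} → ∞; triangles are abundant w.h.p.

E[X] ≈ 15289.011; in regime p = Θ(1/n^{1/2}) E[X] diverges (above the triangle threshold p ~ 1/n).


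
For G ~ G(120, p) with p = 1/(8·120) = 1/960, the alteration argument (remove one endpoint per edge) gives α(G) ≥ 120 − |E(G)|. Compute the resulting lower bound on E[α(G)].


E[|E(G)|] = C(120, 2)·p = 7140 · (1/960) = 119/16.
E[α(G)] ≥ n − E[|E(G)|] = 120 − 119/16 = 1801/16.
Numerically: ≈ 112.562.
(This is only a lower bound; the true E[α(G)] may be larger.)

E[α(G)] ≥ 1801/16 ≈ 112.562.


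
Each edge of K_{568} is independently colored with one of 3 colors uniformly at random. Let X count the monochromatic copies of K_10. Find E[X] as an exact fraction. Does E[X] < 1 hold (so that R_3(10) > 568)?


E[X] = C(568, 10) · 3^{1 − 45} = 889446337783744949208 · 3^{−44} = 889446337783744949208/984770902183611232881.
As a reduced fraction: E[X] = 98827370864860549912/109418989131512359209 ≈ 0.9032013.
Is E[X] < 1? YES.
Since E[X] < 1, there exists a 3-coloring of K_{568} with no monochromatic K_10; hence R_3(10) > 568.

E[X] = 98827370864860549912/109418989131512359209 ≈ 0.9032013; E[X] < 1, so R_3(10) > 568.


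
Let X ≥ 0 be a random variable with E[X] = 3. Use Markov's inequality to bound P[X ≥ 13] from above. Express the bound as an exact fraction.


μ = E[X] = 3, a = 13.
Markov: P[X ≥ 13] ≤ μ/a = (3)/13 = 3/13.
Numerically: ≈ 0.231.
(Since a = 13 > μ = 3.000, the bound 3/13 is < 1 and informative.)

P[X ≥ 13] ≤ 3/13 ≈ 0.231.


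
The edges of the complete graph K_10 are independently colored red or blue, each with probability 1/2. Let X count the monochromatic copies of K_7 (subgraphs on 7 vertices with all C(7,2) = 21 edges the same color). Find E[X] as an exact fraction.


Let X = Σ_S X_S over the C(10, 7) = 120 subsets S of size 7, where X_S = 1 if the K_7 on S is monochromatic.
For a fixed S, the K_7 on S has C(7, 2) = 21 edges. P[all 21 edges red] = (1/2)^21, and likewise for blue, so P[monochromatic] = 2·(1/2)^21 = 2^{1 − 21} = 1/1048576.
Summing: E[X] = C(10, 7) · 2^{1 − 21} = 120 · 1/1048576 = 15/131072.
Numerically: E[X] ≈ 0.0001.

E[X] = C(10,7)·2^(1−C(7,2)) = 15/131072 ≈ 0.0001.


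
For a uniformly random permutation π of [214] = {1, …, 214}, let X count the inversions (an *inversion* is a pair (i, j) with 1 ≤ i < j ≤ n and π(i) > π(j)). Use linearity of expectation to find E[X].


Write X = Σ X_I over the C(214, 2) = 22791 pairs i < j, with X_I the indicator of one inversion.
There are 22791 indicators.
For each fixed pair i < j, the values π(i) and π(j) are two distinct elements of {1, …, 214} in uniformly random order; by symmetry P[π(i) > π(j)] = 1/2.
By linearity: E[X] = 22791 · (1/2) = C(214, 2) · (1/2) = 22791/2 = 22791/2 ≈ 11395.500.

E[X] = 22791/2 = 11395.500.


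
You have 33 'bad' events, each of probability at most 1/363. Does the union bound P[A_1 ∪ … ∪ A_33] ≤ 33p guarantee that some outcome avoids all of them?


Union bound: P[∪_{i=1}^{33} A_i] ≤ Σ_i P[A_i] ≤ 33·p = 33·(1/363) = 1/11.
Numerically: 1/11 ≈ 0.090909.
Is 1/11 < 1? YES.
Since P[∪ A_i] ≤ 1/11 < 1, the complement has P[∩ A_i^c] ≥ 1 − 1/11 = 10/11 > 0, so some outcome avoids every A_i.

33·p = 1/11 ≈ 0.090909; existence CERTIFIED by the union bound.


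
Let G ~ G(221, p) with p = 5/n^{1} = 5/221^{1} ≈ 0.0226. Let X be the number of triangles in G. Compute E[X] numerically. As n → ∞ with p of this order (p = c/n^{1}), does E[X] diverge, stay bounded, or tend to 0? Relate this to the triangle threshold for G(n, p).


Number of potential triangles: C(221, 3) = 1774630.
Each occurs with probability p³ ≈ (0.0226)³ ≈ 1.15807e-05.
By linearity: E[X] = C(221, 3)·p³ ≈ 1774630 · 1.15807e-05 ≈ 20.551.
Here α = 1, so p = 5/n is exactly at the triangle threshold p ~ 1/n. Asymptotically E[X] → c³/6 = 5³/6 = 125/6 ≈ 20.833, a bounded constant. In this regime the triangle count is asymptotically Poisson(c³/6).

E[X] ≈ 20.551; in regime p = Θ(1/n^{1}) E[X] stays bounded (at the triangle threshold p ~ 1/n).


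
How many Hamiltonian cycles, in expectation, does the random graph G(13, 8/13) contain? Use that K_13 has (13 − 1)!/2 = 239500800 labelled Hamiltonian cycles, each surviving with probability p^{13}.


K_13 has (13 − 1)!/2 = 239500800 labelled Hamiltonian cycles.
For each such Hamiltonian cycle H, let X_H = 1 if all 13 edges of H are present in G. Then P[X_H = 1] = p^{13} = (8/13)^{13} = 549755813888/302875106592253.
Summing the indicators: E[X] = Σ_H E[X_H] = 239500800 · p^{13} = 239500800 · 549755813888/302875106592253 = 131666957230827110400/302875106592253.
Numerically: E[X] ≈ 4.347e+05.

E[X] = 239500800 · (8/13)^{13} = 131666957230827110400/302875106592253 ≈ 4.347e+05.


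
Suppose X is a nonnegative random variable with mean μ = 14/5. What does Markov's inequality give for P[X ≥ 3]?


μ = E[X] = 14/5, a = 3.
Markov: P[X ≥ 3] ≤ μ/a = (14/5)/3 = 14/15.
Numerically: ≈ 0.9333.
(Since a = 3 > μ = 2.8000, the bound 14/15 is < 1 and informative.)

P[X ≥ 3] ≤ 14/15 ≈ 0.9333.


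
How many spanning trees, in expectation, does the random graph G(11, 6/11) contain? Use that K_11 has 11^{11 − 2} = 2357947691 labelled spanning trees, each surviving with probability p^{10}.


K_11 has 11^{11 − 2} = 2357947691 labelled spanning trees.
For each such spanning tree H, let X_H = 1 if all 10 edges of H are present in G. Then P[X_H = 1] = p^{10} = (6/11)^{10} = 60466176/25937424601.
By linearity: E[X] = Σ_H E[X_H] = 2357947691 · p^{10} = 2357947691 · 60466176/25937424601 = 60466176/11.
Numerically: E[X] ≈ 5.5e+06.

E[X] = 2357947691 · (6/11)^{10} = 60466176/11 ≈ 5.5e+06.


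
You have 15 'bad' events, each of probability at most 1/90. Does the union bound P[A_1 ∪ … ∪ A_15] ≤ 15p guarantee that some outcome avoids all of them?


Union bound: P[∪_{i=1}^{15} A_i] ≤ Σ_i P[A_i] ≤ 15·p = 15·(1/90) = 1/6.
Numerically: 1/6 ≈ 0.1667.
Is 1/6 < 1? YES.
Since P[∪ A_i] ≤ 1/6 < 1, the complement has P[∩ A_i^c] ≥ 1 − 1/6 = 5/6 > 0, so some outcome avoids every A_i.

15·p = 1/6 ≈ 0.1667; existence CERTIFIED by the union bound.


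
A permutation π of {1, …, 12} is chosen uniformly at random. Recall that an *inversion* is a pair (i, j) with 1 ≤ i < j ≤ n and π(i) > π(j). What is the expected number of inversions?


Write X = Σ X_I over the C(12, 2) = 66 pairs i < j, with X_I the indicator of one inversion.
There are 66 indicators.
For each fixed pair i < j, the values π(i) and π(j) are two distinct elements of {1, …, 12} in uniformly random order; by symmetry P[π(i) > π(j)] = 1/2.
By linearity: E[X] = 66 · (1/2) = C(12, 2) · (1/2) = 66/2 = 33 ≈ 33.000000.

E[X] = 33 = 33.000000.


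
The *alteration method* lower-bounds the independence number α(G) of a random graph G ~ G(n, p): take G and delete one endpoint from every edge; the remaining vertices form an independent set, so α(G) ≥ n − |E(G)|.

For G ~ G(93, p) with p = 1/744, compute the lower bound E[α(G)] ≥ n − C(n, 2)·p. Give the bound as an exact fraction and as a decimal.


E[|E(G)|] = C(93, 2)·p = 4278 · (1/744) = 23/4.
E[α(G)] ≥ n − E[|E(G)|] = 93 − 23/4 = 349/4.
Numerically: ≈ 87.25000.
(This is only a lower bound; the true E[α(G)] may be larger.)

E[α(G)] ≥ 349/4 ≈ 87.25000.


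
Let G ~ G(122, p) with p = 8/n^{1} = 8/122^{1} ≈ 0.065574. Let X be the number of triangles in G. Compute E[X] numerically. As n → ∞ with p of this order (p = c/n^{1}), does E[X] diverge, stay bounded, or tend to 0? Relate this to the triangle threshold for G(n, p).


Number of potential triangles: C(122, 3) = 295240.
Each occurs with probability p³ ≈ (0.065574)³ ≈ 2.8196193e-04.
By linearity: E[X] = C(122, 3)·p³ ≈ 295240 · 2.8196193e-04 ≈ 83.24644.
Here α = 1, so p = 8/n is exactly at the triangle threshold p ~ 1/n. Asymptotically E[X] → c³/6 = 8³/6 = 256/3 ≈ 85.33333, a bounded constant. In this regime the triangle count is asymptotically Poisson(c³/6).

E[X] ≈ 83.24644; in regime p = Θ(1/n^{1}) E[X] stays bounded (at the triangle threshold p ~ 1/n).


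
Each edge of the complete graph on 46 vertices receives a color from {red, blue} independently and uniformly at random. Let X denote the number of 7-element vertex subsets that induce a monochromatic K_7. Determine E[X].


Let X = Σ_S X_S over the C(46, 7) = 53524680 subsets S of size 7, where X_S = 1 if the K_7 on S is monochromatic.
For a fixed S, the K_7 on S has C(7, 2) = 21 edges. P[all 21 edges red] = (1/2)^21, and likewise for blue, so P[monochromatic] = 2·(1/2)^21 = 2^{1 − 21} = 1/1048576.
Summing: E[X] = C(46, 7) · 2^{1 − 21} = 53524680 · 1/1048576 = 6690585/131072.
Numerically: E[X] ≈ 51.04511.

E[X] = C(46,7)·2^(1−C(7,2)) = 6690585/131072 ≈ 51.04511.


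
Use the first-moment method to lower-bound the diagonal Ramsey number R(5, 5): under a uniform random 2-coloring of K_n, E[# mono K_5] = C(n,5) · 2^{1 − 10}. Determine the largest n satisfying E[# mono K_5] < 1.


We need C(n, 5) · 2^{1 − 10} < 1, i.e. C(n, 5) < 2^{10 − 1} = 512.
Check values of n near the boundary:
  n = 10: C(10, 5) = 252; 252 < 512? YES
  n = 11: C(11, 5) = 462; 462 < 512? YES
  n = 12: C(12, 5) = 792; 792 < 512? NO
  n = 13: C(13, 5) = 1287; 1287 < 512? NO
The largest n with C(n, 5) < 512 is n = 11 (where E[X] = 231/256 ≈ 0.902). Hence R(5, 5) > 11, i.e. R(5, 5) ≥ 12.

Largest n = 11; hence R(5, 5) > 11.


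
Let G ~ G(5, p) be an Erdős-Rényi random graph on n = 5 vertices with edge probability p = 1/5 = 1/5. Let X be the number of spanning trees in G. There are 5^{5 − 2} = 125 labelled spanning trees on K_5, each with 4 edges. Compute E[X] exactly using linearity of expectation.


K_5 has 5^{5 − 2} = 125 labelled spanning trees.
For each such spanning tree H, let X_H = 1 if all 4 edges of H are present in G. Then P[X_H = 1] = p^{4} = (1/5)^{4} = 1/625.
By linearity of expectation: E[X] = Σ_H E[X_H] = 125 · p^{4} = 125 · 1/625 = 1/5.
Numerically: E[X] ≈ 0.2.

E[X] = 125 · (1/5)^{4} = 1/5 ≈ 0.2.


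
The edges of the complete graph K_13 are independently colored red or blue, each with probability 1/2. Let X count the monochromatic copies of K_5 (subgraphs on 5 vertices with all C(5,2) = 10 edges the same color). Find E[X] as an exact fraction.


Let X = Σ_S X_S over the C(13, 5) = 1287 subsets S of size 5, where X_S = 1 if the K_5 on S is monochromatic.
For a fixed S, the K_5 on S has C(5, 2) = 10 edges. P[all 10 edges red] = (1/2)^10, and likewise for blue, so P[monochromatic] = 2·(1/2)^10 = 2^{1 − 10} = 1/512.
By linearity: E[X] = C(13, 5) · 2^{1 − 10} = 1287 · 1/512 = 1287/512.
Numerically: E[X] ≈ 2.51367.

E[X] = C(13,5)·2^(1−C(5,2)) = 1287/512 ≈ 2.51367.


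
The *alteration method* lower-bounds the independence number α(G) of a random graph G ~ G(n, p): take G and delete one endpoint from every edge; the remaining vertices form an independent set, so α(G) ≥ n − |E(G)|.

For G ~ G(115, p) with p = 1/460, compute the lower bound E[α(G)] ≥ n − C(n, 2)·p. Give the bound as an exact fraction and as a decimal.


E[|E(G)|] = C(115, 2)·p = 6555 · (1/460) = 57/4.
E[α(G)] ≥ n − E[|E(G)|] = 115 − 57/4 = 403/4.
Numerically: ≈ 100.75000.
(This is only a lower bound; the true E[α(G)] may be larger.)

E[α(G)] ≥ 403/4 ≈ 100.75000.


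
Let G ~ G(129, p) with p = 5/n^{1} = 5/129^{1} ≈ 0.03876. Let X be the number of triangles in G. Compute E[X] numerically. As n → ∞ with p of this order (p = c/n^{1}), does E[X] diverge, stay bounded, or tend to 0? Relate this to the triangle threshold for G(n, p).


Number of potential triangles: C(129, 3) = 349504.
Each occurs with probability p³ ≈ (0.03876)³ ≈ 5.822921e-05.
By linearity: E[X] = C(129, 3)·p³ ≈ 349504 · 5.822921e-05 ≈ 20.3513.
Here α = 1, so p = 5/n is exactly at the triangle threshold p ~ 1/n. Asymptotically E[X] → c³/6 = 5³/6 = 125/6 ≈ 20.8333, a bounded constant. In this regime the triangle count is asymptotically Poisson(c³/6).

E[X] ≈ 20.3513; in regime p = Θ(1/n^{1}) E[X] stays bounded (at the triangle threshold p ~ 1/n).


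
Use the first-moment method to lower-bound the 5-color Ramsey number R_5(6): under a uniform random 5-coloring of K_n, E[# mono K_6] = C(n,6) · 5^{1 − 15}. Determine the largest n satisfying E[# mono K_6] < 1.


We need C(n, 6) · 5^{1 − 15} < 1, i.e. C(n, 6) < 5^{15 − 1} = 6103515625.
Check values of n near the boundary:
  n = 127: C(127, 6) = 5169379425; 5169379425 < 6103515625? YES
  n = 128: C(128, 6) = 5423611200; 5423611200 < 6103515625? YES
  n = 129: C(129, 6) = 5688177600; 5688177600 < 6103515625? YES
  n = 130: C(130, 6) = 5963412000; 5963412000 < 6103515625? YES
  n = 131: C(131, 6) = 6249655776; 6249655776 < 6103515625? NO
  n = 132: C(132, 6) = 6547258432; 6547258432 < 6103515625? NO
  n = 133: C(133, 6) = 6856577728; 6856577728 < 6103515625? NO
The largest n with C(n, 6) < 6103515625 is n = 130 (where E[X] = 47707296/48828125 ≈ 0.977045). Hence R_5(6) > 130, i.e. R_5(6) ≥ 131.

Largest n = 130; hence R_5(6) > 130.


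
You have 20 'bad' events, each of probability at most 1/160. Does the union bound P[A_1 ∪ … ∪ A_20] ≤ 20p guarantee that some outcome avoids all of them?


Union bound: P[∪_{i=1}^{20} A_i] ≤ Σ_i P[A_i] ≤ 20·p = 20·(1/160) = 1/8.
Numerically: 1/8 ≈ 0.1250000.
Is 1/8 < 1? YES.
Since P[∪ A_i] ≤ 1/8 < 1, the complement has P[∩ A_i^c] ≥ 1 − 1/8 = 7/8 > 0, so some outcome avoids every A_i.

20·p = 1/8 ≈ 0.1250000; existence CERTIFIED by the union bound.


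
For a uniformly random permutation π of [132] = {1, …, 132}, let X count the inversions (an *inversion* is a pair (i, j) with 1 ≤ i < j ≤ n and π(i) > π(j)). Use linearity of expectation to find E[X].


Write X = Σ X_I over the C(132, 2) = 8646 pairs i < j, with X_I the indicator of one inversion.
There are 8646 indicators.
For each fixed pair i < j, the values π(i) and π(j) are two distinct elements of {1, …, 132} in uniformly random order; by symmetry P[π(i) > π(j)] = 1/2.
By linearity: E[X] = 8646 · (1/2) = C(132, 2) · (1/2) = 8646/2 = 4323 ≈ 4323.00000.

E[X] = 4323 = 4323.00000.


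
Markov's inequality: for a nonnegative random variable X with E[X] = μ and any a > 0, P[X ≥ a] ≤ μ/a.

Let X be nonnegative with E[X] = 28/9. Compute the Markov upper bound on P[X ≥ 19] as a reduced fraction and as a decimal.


μ = E[X] = 28/9, a = 19.
Markov: P[X ≥ 19] ≤ μ/a = (28/9)/19 = 28/171.
Numerically: ≈ 0.1637.
(Since a = 19 > μ = 3.1111, the bound 28/171 is < 1 and informative.)

P[X ≥ 19] ≤ 28/171 ≈ 0.1637.


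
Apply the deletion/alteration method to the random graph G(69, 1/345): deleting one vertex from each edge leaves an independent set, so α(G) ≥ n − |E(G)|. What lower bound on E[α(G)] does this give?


E[|E(G)|] = C(69, 2)·p = 2346 · (1/345) = 34/5.
E[α(G)] ≥ n − E[|E(G)|] = 69 − 34/5 = 311/5.
Numerically: ≈ 62.20000.
(This is only a lower bound; the true E[α(G)] may be larger.)

E[α(G)] ≥ 311/5 ≈ 62.20000.


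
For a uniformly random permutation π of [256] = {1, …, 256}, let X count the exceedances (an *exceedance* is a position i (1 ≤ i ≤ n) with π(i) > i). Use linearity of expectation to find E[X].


Write X = Σ_{i=1}^{256} X_i, where X_i = 1_{π(i) > i}.
For each fixed i, π(i) is uniform over {1, …, 256} (marginal of a uniform permutation), so P[π(i) > i] = (n − i)/n. Summing: Σ_{i=1}^{256} (n − i)/n = (0 + 1 + … + 255)/256 = 256(256 − 1)/(2·256) = (256 − 1)/2.
Hence E[X] = Σ_{i=1}^{256} (256 − i)/256 = 255/2 ≈ 127.5000.

E[X] = 255/2 = 127.5000.


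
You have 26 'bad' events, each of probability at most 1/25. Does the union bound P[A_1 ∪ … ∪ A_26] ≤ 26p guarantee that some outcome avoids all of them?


Union bound: P[∪_{i=1}^{26} A_i] ≤ Σ_i P[A_i] ≤ 26·p = 26·(1/25) = 26/25.
Numerically: 26/25 ≈ 1.0400.
Is 26/25 < 1? NO.
Since the bound 26/25 is ≥ 1, the union bound is uninformative here; it does NOT by itself certify existence.

26·p = 26/25 ≈ 1.0400; existence NOT certified by the union bound.


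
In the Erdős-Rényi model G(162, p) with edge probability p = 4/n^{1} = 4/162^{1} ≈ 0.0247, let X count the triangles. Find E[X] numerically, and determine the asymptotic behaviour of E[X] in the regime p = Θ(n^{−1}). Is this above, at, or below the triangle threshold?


Number of potential triangles: C(162, 3) = 695520.
Each occurs with probability p³ ≈ (0.0247)³ ≈ 1.50534e-05.
By linearity: E[X] = C(162, 3)·p³ ≈ 695520 · 1.50534e-05 ≈ 10.470.
Here α = 1, so p = 4/n is exactly at the triangle threshold p ~ 1/n. Asymptotically E[X] → c³/6 = 4³/6 = 32/3 ≈ 10.667, a bounded constant. In this regime the triangle count is asymptotically Poisson(c³/6).

E[X] ≈ 10.470; in regime p = Θ(1/n^{1}) E[X] stays bounded (at the triangle threshold p ~ 1/n).


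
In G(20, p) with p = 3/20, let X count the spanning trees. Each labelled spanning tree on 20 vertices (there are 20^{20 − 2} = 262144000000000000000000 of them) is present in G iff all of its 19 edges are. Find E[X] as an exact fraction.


K_20 has 20^{20 − 2} = 262144000000000000000000 labelled spanning trees.
For each such spanning tree H, let X_H = 1 if all 19 edges of H are present in G. Then P[X_H = 1] = p^{19} = (3/20)^{19} = 1162261467/5242880000000000000000000.
By linearity: E[X] = Σ_H E[X_H] = 262144000000000000000000 · p^{19} = 262144000000000000000000 · 1162261467/5242880000000000000000000 = 1162261467/20.
Numerically: E[X] ≈ 5.81131e+07.

E[X] = 262144000000000000000000 · (3/20)^{19} = 1162261467/20 ≈ 5.81131e+07.


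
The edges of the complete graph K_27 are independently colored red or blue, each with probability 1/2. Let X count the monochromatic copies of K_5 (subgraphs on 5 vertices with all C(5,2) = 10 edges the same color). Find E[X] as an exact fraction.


Let X = Σ_S X_S over the C(27, 5) = 80730 subsets S of size 5, where X_S = 1 if the K_5 on S is monochromatic.
For a fixed S, the K_5 on S has C(5, 2) = 10 edges. P[all 10 edges red] = (1/2)^10, and likewise for blue, so P[monochromatic] = 2·(1/2)^10 = 2^{1 − 10} = 1/512.
Summing: E[X] = C(27, 5) · 2^{1 − 10} = 80730 · 1/512 = 40365/256.
Numerically: E[X] ≈ 157.67578.

E[X] = C(27,5)·2^(1−C(5,2)) = 40365/256 ≈ 157.67578.


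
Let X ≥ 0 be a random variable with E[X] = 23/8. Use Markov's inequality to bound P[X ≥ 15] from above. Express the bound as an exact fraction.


μ = E[X] = 23/8, a = 15.
Markov: P[X ≥ 15] ≤ μ/a = (23/8)/15 = 23/120.
Numerically: ≈ 0.19167.
(Since a = 15 > μ = 2.87500, the bound 23/120 is < 1 and informative.)

P[X ≥ 15] ≤ 23/120 ≈ 0.19167.


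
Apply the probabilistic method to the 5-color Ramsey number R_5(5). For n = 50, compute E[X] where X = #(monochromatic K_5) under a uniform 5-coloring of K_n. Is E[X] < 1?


E[X] = C(50, 5) · 5^{1 − 10} = 2118760 · 5^{−9} = 2118760/1953125.
As a reduced fraction: E[X] = 423752/390625 ≈ 1.085.
Is E[X] < 1? NO.
Since E[X] ≥ 1, the first-moment bound is inconclusive at n = 50; it does NOT by itself certify R_5(5) > 50.

E[X] = 423752/390625 ≈ 1.085; E[X] ≥ 1; first-moment method inconclusive here.


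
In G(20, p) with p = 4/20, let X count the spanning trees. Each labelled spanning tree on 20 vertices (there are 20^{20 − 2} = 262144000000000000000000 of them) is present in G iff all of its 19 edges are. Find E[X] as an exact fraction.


K_20 has 20^{20 − 2} = 262144000000000000000000 labelled spanning trees.
For each such spanning tree H, let X_H = 1 if all 19 edges of H are present in G. Then P[X_H = 1] = p^{19} = (1/5)^{19} = 1/19073486328125.
Summing the indicators: E[X] = Σ_H E[X_H] = 262144000000000000000000 · p^{19} = 262144000000000000000000 · 1/19073486328125 = 68719476736/5.
Numerically: E[X] ≈ 1.3744e+10.

E[X] = 262144000000000000000000 · (1/5)^{19} = 68719476736/5 ≈ 1.3744e+10.


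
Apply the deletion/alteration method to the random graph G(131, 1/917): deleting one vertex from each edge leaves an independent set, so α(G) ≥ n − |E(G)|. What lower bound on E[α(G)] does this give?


E[|E(G)|] = C(131, 2)·p = 8515 · (1/917) = 65/7.
E[α(G)] ≥ n − E[|E(G)|] = 131 − 65/7 = 852/7.
Numerically: ≈ 121.71429.
(This is only a lower bound; the true E[α(G)] may be larger.)

E[α(G)] ≥ 852/7 ≈ 121.71429.


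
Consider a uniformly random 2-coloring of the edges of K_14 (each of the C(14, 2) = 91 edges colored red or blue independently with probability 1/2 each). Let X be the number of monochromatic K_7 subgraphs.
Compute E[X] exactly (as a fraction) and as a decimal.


Let X = Σ_S X_S over the C(14, 7) = 3432 subsets S of size 7, where X_S = 1 if the K_7 on S is monochromatic.
For a fixed S, the K_7 on S has C(7, 2) = 21 edges. P[all 21 edges red] = (1/2)^21, and likewise for blue, so P[monochromatic] = 2·(1/2)^21 = 2^{1 − 21} = 1/1048576.
By linearity: E[X] = C(14, 7) · 2^{1 − 21} = 3432 · 1/1048576 = 429/131072.
Numerically: E[X] ≈ 0.003.

E[X] = C(14,7)·2^(1−C(7,2)) = 429/131072 ≈ 0.003.


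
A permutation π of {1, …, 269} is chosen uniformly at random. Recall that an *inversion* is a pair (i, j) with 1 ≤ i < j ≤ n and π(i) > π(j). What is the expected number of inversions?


Write X = Σ X_I over the C(269, 2) = 36046 pairs i < j, with X_I the indicator of one inversion.
There are 36046 indicators.
For each fixed pair i < j, the values π(i) and π(j) are two distinct elements of {1, …, 269} in uniformly random order; by symmetry P[π(i) > π(j)] = 1/2.
By linearity: E[X] = 36046 · (1/2) = C(269, 2) · (1/2) = 36046/2 = 18023 ≈ 18023.000.

E[X] = 18023 = 18023.000.


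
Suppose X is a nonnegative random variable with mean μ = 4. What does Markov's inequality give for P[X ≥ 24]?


μ = E[X] = 4, a = 24.
Markov: P[X ≥ 24] ≤ μ/a = (4)/24 = 1/6.
Numerically: ≈ 0.16667.
(Since a = 24 > μ = 4.00000, the bound 1/6 is < 1 and informative.)

P[X ≥ 24] ≤ 1/6 ≈ 0.16667.


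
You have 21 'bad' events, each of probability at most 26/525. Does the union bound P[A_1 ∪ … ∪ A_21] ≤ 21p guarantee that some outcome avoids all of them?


Union bound: P[∪_{i=1}^{21} A_i] ≤ Σ_i P[A_i] ≤ 21·p = 21·(26/525) = 26/25.
Numerically: 26/25 ≈ 1.04000.
Is 26/25 < 1? NO.
Since the bound 26/25 is ≥ 1, the union bound is uninformative here; it does NOT by itself certify existence.

21·p = 26/25 ≈ 1.04000; existence NOT certified by the union bound.


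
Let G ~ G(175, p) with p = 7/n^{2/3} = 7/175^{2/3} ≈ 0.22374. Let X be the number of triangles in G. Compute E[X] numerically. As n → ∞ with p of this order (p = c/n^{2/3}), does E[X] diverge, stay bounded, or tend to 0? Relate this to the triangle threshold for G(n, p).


Number of potential triangles: C(175, 3) = 877975.
Each occurs with probability p³ ≈ (0.22374)³ ≈ 1.1200000e-02.
By linearity: E[X] = C(175, 3)·p³ ≈ 877975 · 1.1200000e-02 ≈ 9833.32000.
Since α = 2/3 < 1, p = c/n^{2/3} ≫ 1/n is above the triangle threshold p ~ 1/n. Asymptotically E[X] ~ (c³/6)·n^{3(1−α)} = (7³/6)·n^{1} → ∞; triangles are abundant w.h.p.

E[X] ≈ 9833.32000; in regime p = Θ(1/n^{2/3}) E[X] diverges (above the triangle threshold p ~ 1/n).


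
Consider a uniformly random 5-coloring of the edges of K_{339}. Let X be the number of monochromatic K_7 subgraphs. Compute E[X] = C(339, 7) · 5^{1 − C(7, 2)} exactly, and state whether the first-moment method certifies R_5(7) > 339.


E[X] = C(339, 7) · 5^{1 − 21} = 95915887062372 · 5^{−20} = 95915887062372/95367431640625.
As a reduced fraction: E[X] = 95915887062372/95367431640625 ≈ 1.0057510.
Is E[X] < 1? NO.
Since E[X] ≥ 1, the first-moment bound is inconclusive at n = 339; it does NOT by itself certify R_5(7) > 339.

E[X] = 95915887062372/95367431640625 ≈ 1.0057510; E[X] ≥ 1; first-moment method inconclusive here.


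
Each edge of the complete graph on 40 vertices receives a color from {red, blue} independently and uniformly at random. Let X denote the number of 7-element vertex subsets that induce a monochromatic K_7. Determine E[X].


Let X = Σ_S X_S over the C(40, 7) = 18643560 subsets S of size 7, where X_S = 1 if the K_7 on S is monochromatic.
For a fixed S, the K_7 on S has C(7, 2) = 21 edges. P[all 21 edges red] = (1/2)^21, and likewise for blue, so P[monochromatic] = 2·(1/2)^21 = 2^{1 − 21} = 1/1048576.
By linearity: E[X] = C(40, 7) · 2^{1 − 21} = 18643560 · 1/1048576 = 2330445/131072.
Numerically: E[X] ≈ 17.780.

E[X] = C(40,7)·2^(1−C(7,2)) = 2330445/131072 ≈ 17.780.
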